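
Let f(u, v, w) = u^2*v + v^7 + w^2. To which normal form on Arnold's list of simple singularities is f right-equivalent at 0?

D_8

The Hessian of f at 0 is [[0, 0, 0], [0, 0, 0], [0, 0, 2]] with rank 1, so corank 2. A Groebner basis of the Jacobian ideal J(f) in C{u,v,w} is {u^2/7 + v^6, u^3, u*v, w}; counting standard monomials gives mu = 8. Corank 2; j^3 = u^2*v has shape L^2 M (L != M), so D-series; mu = 8 gives D_8.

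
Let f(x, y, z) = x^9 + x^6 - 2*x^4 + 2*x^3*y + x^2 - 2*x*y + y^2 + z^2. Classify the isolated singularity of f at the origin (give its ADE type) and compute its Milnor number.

The Hessian of f at 0 is [[2, -2, 0], [-2, 2, 0], [0, 0, 2]] with rank 2, so corank 1. A Groebner basis of the Jacobian ideal J(f) in C{x,y,z} is {2*x^2 + x*y^3 - 5*x*y + 3*y^2, 3*x^2 - 7*x*y + y^4 + 4*y^2, x^3 - x + y, x^2*y - x*y^2 - x/3 + y^3/3 + y/3, z}; counting standard monomials gives mu = 8. Corank 1: A-series; mu = 8 gives A_8.

Type A8, Milnor number mu = 8.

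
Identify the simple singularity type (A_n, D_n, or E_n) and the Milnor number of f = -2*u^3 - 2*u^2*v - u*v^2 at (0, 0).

The Hessian of f at 0 has rank 0. Corank 2; j^3 = -u*(2*u^2 + 2*u*v + v^2) splits into three distinct lines over C (the quadratic factor has nonzero discriminant), so D_4.

Type D_4, Milnor number mu = 4.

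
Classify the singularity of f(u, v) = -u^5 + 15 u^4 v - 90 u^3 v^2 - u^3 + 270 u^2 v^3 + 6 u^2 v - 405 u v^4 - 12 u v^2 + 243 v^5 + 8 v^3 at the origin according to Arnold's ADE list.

The Hessian of f at 0 has rank 0. Corank 2; j^3 = -(u - 2*v)^3 is a perfect cube, so E-series; the 5-jet and mu = 8 give E_8.

E8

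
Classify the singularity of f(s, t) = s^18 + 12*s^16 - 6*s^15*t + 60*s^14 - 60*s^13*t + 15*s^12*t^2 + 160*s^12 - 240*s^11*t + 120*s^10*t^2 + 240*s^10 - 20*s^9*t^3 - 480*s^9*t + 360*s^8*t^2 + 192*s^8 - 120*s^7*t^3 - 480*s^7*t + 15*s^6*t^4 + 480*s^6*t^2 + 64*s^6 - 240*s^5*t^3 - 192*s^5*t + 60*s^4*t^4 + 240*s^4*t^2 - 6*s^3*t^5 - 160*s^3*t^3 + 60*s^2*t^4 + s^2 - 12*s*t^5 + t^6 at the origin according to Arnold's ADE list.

A_{5}

The Hessian of f at 0 has rank 1. Corank 1: A-series; mu = 5 gives A_5.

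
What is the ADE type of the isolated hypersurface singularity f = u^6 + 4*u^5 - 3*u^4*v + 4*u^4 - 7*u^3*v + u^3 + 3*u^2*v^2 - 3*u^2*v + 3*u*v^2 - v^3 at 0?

The Hessian of f at 0 has rank 0. Corank 2; j^3 = (u - v)^3 is a perfect cube, so E-series; the 4-jet and mu = 7 give E_7.

E_7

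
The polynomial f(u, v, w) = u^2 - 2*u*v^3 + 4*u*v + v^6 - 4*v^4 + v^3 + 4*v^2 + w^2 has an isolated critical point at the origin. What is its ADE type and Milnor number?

The Hessian of f at 0 is [[2, 4, 0], [4, 8, 0], [0, 0, 2]] with rank 2, so corank 1. A Groebner basis of the Jacobian ideal J(f) in C{u,v,w} is {v^2, u + 2*v, w}; counting standard monomials gives mu = 2. Corank 1: A-series; mu = 2 gives A_2.

Type A_{2}, Milnor number mu = 2.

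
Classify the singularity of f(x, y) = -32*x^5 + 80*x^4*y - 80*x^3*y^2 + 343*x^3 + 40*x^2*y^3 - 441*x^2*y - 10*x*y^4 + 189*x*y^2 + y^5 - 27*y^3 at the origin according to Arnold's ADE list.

E_8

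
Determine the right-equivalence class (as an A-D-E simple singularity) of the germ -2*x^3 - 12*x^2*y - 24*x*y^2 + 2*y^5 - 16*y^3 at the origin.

The Hessian of f at 0 has rank 0. Corank 2; j^3 = -2*(x + 2*y)^3 is a perfect cube, so E-series; the 5-jet and mu = 8 give E_8.

E_{8}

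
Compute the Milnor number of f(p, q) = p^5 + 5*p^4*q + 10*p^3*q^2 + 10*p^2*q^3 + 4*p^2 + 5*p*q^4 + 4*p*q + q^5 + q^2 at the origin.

4

The Hessian of f at 0 has rank 1. Corank 1: A-series; mu = 4 gives A_4.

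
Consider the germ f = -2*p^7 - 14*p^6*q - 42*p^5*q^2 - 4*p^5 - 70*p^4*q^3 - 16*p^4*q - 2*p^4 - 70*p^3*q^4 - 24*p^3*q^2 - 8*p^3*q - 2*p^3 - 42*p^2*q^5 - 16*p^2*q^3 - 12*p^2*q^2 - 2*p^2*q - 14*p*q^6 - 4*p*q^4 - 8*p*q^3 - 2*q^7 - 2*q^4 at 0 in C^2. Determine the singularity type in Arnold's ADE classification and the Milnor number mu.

Type D5, Milnor number mu = 5.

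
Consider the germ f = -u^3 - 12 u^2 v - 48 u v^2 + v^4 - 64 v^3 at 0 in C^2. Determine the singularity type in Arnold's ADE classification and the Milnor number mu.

Type E_{6}, Milnor number mu = 6.

The Hessian of f at 0 is [[0, 0], [0, 0]] with rank 0, so corank 2. A Groebner basis of the Jacobian ideal J(f) in C{u,v} is {v^3, u^2 + 8*u*v + 16*v^2}; counting standard monomials gives mu = 6. Corank 2; j^3 = -(u + 4*v)^3 is a perfect cube, so E-series; the 4-jet and mu = 6 give E_6.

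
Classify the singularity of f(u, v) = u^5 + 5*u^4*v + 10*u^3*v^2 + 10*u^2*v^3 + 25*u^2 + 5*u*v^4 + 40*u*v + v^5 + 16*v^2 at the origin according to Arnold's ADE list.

The Hessian of f at 0 has rank 1. Corank 1: A-series; mu = 4 gives A_4.

A_{4}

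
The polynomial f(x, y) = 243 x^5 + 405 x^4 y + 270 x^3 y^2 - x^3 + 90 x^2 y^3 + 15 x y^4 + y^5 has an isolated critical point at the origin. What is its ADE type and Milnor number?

Type E_{8}, Milnor number mu = 8.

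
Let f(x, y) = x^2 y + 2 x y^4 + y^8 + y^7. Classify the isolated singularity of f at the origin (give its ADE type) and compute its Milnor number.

Type D_{9}, Milnor number mu = 9.

The Hessian of f at 0 has rank 0. Corank 2; j^3 = x^2*y has shape L^2 M (L != M), so D-series; mu = 9 gives D_9.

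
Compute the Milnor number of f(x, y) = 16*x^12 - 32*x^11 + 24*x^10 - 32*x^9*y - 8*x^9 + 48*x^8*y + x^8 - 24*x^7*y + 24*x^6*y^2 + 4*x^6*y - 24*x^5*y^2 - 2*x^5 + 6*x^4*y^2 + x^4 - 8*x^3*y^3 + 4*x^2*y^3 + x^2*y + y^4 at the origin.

5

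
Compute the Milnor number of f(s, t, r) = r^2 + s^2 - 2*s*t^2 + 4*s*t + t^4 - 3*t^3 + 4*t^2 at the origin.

The Hessian of f at 0 is [[2, 4, 0], [4, 8, 0], [0, 0, 2]] with rank 2, so corank 1. A Groebner basis of the Jacobian ideal J(f) in C{s,t,r} is {t^2, s + 2*t, r}; counting standard monomials gives mu = 2. Corank 1: A-series; mu = 2 gives A_2.

2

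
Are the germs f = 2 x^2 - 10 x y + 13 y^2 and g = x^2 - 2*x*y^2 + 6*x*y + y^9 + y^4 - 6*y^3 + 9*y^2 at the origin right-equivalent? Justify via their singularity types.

The Hessian of f at 0 is [[4, -10], [-10, 26]] with rank 2, so corank 0. A Groebner basis of the Jacobian ideal J(f) in C{x,y} is {x, y}; counting standard monomials gives mu = 1. Corank 0: nondegenerate Morse point, so A_1. The Hessian of g at 0 is [[2, 6], [6, 18]] with rank 1, so corank 1. A Groebner basis of the Jacobian ideal J(g) in C{x,y} is {x^4 + 12*x^3*y + 54*x^3 + 270*x^2*y + 405*x^2 + 1458*x*y + 729*x + 2187*y, -x + y^2 - 3*y}; counting standard monomials gives mu = 8. Corank 1: A-series; mu = 8 gives A_8. f is A_1 but g is A_8, hence not right-equivalent.

No.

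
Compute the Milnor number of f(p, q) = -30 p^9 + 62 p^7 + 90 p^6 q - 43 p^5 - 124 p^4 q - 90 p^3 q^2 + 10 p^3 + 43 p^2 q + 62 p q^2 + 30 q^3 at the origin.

4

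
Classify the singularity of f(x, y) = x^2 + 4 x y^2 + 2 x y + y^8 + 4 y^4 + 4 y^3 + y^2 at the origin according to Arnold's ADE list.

A_{7}

The Hessian of f at 0 has rank 1. Corank 1: A-series; mu = 7 gives A_7.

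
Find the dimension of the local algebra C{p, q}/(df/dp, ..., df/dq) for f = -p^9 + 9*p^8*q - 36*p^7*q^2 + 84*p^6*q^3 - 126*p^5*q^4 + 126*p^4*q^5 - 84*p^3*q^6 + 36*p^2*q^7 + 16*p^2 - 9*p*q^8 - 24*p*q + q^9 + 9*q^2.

8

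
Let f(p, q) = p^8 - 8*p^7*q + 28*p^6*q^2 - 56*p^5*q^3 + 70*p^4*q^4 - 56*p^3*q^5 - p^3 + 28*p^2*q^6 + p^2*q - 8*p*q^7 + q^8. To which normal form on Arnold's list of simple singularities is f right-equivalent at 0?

D_{9}

The Hessian of f at 0 has rank 0. Corank 2; j^3 = -p^2*(p - q) has shape L^2 M (L != M), so D-series; mu = 9 gives D_9.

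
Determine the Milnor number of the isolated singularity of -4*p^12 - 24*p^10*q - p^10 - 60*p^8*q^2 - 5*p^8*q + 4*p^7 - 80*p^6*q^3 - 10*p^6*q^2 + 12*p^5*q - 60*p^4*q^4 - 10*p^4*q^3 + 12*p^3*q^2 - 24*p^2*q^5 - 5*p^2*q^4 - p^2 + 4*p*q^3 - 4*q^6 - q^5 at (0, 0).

4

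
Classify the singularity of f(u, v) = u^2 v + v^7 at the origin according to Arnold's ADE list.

D8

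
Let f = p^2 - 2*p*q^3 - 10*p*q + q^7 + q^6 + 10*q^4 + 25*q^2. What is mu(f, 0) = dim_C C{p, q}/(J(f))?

6

The Hessian of f at 0 has rank 1. Corank 1: A-series; mu = 6 gives A_6.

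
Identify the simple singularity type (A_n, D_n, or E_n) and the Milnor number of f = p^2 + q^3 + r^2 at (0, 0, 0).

Type A2, Milnor number mu = 2.

The Hessian of f at 0 is [[2, 0, 0], [0, 0, 0], [0, 0, 2]] with rank 2, so corank 1. A Groebner basis of the Jacobian ideal J(f) in C{p,q,r} is {q^2, p, r}; counting standard monomials gives mu = 2. Corank 1: A-series; mu = 2 gives A_2.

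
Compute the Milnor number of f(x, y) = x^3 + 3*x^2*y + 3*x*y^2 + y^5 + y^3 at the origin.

8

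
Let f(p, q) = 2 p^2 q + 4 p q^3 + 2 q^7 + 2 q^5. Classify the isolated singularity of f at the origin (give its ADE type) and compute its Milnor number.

Type D_8, Milnor number mu = 8.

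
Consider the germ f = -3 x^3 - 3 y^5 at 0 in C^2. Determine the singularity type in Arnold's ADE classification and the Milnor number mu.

Type E_8, Milnor number mu = 8.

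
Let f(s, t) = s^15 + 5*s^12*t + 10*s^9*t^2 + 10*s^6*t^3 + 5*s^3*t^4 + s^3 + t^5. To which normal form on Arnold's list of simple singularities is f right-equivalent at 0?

E8

The Hessian of f at 0 has rank 0. Corank 2; j^3 = s^3 is a perfect cube, so E-series; the 5-jet and mu = 8 give E_8.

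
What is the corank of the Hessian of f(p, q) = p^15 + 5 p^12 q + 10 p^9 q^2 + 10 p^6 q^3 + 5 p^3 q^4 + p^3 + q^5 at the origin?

2

The Hessian at 0 is [[0, 0], [0, 0]] of rank 0; hence corank 2.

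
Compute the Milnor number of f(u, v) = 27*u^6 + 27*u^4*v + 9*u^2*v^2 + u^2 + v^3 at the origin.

2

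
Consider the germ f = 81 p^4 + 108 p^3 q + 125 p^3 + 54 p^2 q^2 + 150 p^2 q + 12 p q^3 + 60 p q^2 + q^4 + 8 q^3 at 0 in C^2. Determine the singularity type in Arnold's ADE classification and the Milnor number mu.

Type E_{6}, Milnor number mu = 6.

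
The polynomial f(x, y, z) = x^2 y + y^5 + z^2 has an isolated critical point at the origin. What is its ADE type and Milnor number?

The Hessian of f at 0 has rank 1. Corank 2; j^3 = x^2*y has shape L^2 M (L != M), so D-series; mu = 6 gives D_6.

Type D_{6}, Milnor number mu = 6.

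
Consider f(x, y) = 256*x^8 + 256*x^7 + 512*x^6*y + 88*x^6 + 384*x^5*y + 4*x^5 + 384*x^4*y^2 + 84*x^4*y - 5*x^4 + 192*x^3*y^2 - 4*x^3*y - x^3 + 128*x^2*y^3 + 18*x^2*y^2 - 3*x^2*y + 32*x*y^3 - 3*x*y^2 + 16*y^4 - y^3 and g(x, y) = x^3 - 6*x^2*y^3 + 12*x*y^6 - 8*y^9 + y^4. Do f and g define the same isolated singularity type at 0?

The Hessian of f at 0 is [[0, 0], [0, 0]] with rank 0, so corank 2. A Groebner basis of the Jacobian ideal J(f) in C{x,y} is {x^3 + 3*x^2/2 + 3*x*y + 3*y^2/2, x^2*y - 5*x^2/4 - 5*x*y/2 - 5*y^2/4, x^2 + x*y^2 + 2*x*y + y^2, -3*x^2/4 - 3*x*y/2 + y^3 - 3*y^2/4}; counting standard monomials gives mu = 6. Corank 2; j^3 = -(x + y)^3 is a perfect cube, so E-series; the 4-jet and mu = 6 give E_6. The Hessian of g at 0 is [[0, 0], [0, 0]] with rank 0, so corank 2. A Groebner basis of the Jacobian ideal J(g) in C{x,y} is {y^3, x^2}; counting standard monomials gives mu = 6. Corank 2; j^3 = x^3 is a perfect cube, so E-series; the 4-jet and mu = 6 give E_6. Both have type E_6, hence right-equivalent.

Yes.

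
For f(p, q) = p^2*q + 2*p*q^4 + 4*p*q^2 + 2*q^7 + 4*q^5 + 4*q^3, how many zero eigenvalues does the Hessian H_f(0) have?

Hessian at 0 has rank 0.

2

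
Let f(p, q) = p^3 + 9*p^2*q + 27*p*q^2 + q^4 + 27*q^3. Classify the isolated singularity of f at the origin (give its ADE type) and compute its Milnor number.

Type E_{6}, Milnor number mu = 6.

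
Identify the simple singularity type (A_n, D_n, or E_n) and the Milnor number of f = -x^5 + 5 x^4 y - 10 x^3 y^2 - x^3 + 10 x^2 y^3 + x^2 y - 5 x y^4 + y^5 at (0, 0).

Type D_6, Milnor number mu = 6.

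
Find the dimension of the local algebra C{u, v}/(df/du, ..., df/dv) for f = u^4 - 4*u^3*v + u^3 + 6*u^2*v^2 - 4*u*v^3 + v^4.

6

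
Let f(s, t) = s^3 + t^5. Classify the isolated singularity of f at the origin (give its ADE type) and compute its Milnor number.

Type E_{8}, Milnor number mu = 8.

The Hessian of f at 0 is [[0, 0], [0, 0]] with rank 0, so corank 2. A Groebner basis of the Jacobian ideal J(f) in C{s,t} is {t^4, s^2}; counting standard monomials gives mu = 8. Corank 2; j^3 = s^3 is a perfect cube, so E-series; the 5-jet and mu = 8 give E_8.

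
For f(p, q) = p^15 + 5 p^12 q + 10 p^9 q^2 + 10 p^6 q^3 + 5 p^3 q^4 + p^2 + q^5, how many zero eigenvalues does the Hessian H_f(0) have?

1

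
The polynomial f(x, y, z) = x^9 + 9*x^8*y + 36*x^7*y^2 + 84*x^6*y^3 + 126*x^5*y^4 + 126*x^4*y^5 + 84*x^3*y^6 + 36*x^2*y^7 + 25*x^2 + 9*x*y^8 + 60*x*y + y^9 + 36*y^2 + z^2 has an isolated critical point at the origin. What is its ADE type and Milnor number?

Type A_{8}, Milnor number mu = 8.

The Hessian of f at 0 is [[50, 60, 0], [60, 72, 0], [0, 0, 2]] with rank 2, so corank 1. A Groebner basis of the Jacobian ideal J(f) in C{x,y,z} is {y^8, x + 6*y/5, z}; counting standard monomials gives mu = 8. Corank 1: A-series; mu = 8 gives A_8.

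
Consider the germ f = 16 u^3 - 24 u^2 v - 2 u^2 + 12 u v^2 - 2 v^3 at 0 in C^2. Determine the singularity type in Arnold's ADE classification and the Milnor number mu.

The Hessian of f at 0 has rank 1. Corank 1: A-series; mu = 2 gives A_2.

Type A_{2}, Milnor number mu = 2.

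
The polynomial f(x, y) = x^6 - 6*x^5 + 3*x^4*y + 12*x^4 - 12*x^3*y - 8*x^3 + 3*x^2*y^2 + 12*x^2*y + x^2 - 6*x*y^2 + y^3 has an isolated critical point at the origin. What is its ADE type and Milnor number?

Type A2, Milnor number mu = 2.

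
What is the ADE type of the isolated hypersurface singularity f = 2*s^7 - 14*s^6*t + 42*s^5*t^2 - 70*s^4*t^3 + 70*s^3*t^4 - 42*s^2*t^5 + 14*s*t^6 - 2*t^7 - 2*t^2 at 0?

A6

The Hessian of f at 0 is [[0, 0], [0, -4]] with rank 1, so corank 1. A Groebner basis of the Jacobian ideal J(f) in C{s,t} is {s^6, t}; counting standard monomials gives mu = 6. Corank 1: A-series; mu = 6 gives A_6.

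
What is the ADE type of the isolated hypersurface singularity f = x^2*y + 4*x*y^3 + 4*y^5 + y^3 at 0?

The Hessian of f at 0 has rank 0. Corank 2; j^3 = y*(x^2 + y^2) splits into three distinct lines over C (the quadratic factor has nonzero discriminant), so D_4.

D4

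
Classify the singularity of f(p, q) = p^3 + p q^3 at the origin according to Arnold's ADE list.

The Hessian of f at 0 has rank 0. Corank 2; j^3 = p^3 is a perfect cube, so E-series; the 4-jet and mu = 7 give E_7.

E7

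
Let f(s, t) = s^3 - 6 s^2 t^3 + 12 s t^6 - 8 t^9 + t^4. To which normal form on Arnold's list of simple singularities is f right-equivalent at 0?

E_{6}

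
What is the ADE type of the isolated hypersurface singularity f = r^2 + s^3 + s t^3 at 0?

The Hessian of f at 0 has rank 1. Corank 2; j^3 = s^3 is a perfect cube, so E-series; the 4-jet and mu = 7 give E_7.

E_7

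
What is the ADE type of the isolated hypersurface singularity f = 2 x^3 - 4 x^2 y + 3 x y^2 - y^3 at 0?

D_4

The Hessian of f at 0 has rank 0. Corank 2; j^3 = (x - y)*(2*x^2 - 2*x*y + y^2) splits into three distinct lines over C (the quadratic factor has nonzero discriminant), so D_4.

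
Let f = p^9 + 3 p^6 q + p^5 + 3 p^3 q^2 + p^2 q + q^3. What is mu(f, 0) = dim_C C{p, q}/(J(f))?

4

The Hessian of f at 0 is [[0, 0], [0, 0]] with rank 0, so corank 2. A Groebner basis of the Jacobian ideal J(f) in C{p,q} is {q^3, p^2 + 3*q^2, p*q}; counting standard monomials gives mu = 4. Corank 2; j^3 = q*(p^2 + q^2) splits into three distinct lines over C (the quadratic factor has nonzero discriminant), so D_4.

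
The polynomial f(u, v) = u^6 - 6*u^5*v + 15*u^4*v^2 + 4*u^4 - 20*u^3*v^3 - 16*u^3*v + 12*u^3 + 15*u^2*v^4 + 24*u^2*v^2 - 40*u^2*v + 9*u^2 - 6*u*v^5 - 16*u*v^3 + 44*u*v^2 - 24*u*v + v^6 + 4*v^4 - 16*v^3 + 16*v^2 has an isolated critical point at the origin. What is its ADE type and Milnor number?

Type A5, Milnor number mu = 5.

The Hessian of f at 0 has rank 1. Corank 1: A-series; mu = 5 gives A_5.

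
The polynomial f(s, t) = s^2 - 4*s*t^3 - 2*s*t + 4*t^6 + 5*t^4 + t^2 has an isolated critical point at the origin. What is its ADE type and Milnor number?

The Hessian of f at 0 is [[2, -2], [-2, 2]] with rank 1, so corank 1. A Groebner basis of the Jacobian ideal J(f) in C{s,t} is {t^3, s - t}; counting standard monomials gives mu = 3. Corank 1: A-series; mu = 3 gives A_3.

Type A_{3}, Milnor number mu = 3.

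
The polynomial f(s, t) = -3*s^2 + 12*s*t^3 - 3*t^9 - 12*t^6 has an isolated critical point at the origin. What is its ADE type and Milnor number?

The Hessian of f at 0 has rank 1. Corank 1: A-series; mu = 8 gives A_8.

Type A8, Milnor number mu = 8.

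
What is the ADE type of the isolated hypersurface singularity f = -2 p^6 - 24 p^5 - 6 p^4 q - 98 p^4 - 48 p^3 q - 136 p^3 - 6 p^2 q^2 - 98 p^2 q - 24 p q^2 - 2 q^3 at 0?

D_{4}

The Hessian of f at 0 is [[0, 0], [0, 0]] with rank 0, so corank 2. A Groebner basis of the Jacobian ideal J(f) in C{p,q} is {q^3, p^2 - 3*q^2/47, p*q + 12*q^2/47}; counting standard monomials gives mu = 4. Corank 2; j^3 = -2*(4*p + q)*(17*p^2 + 8*p*q + q^2) splits into three distinct lines over C (the quadratic factor has nonzero discriminant), so D_4.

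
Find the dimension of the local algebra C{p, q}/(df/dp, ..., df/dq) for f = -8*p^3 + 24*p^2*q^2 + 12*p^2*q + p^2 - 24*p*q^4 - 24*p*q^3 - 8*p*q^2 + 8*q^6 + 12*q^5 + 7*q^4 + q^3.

2

The Hessian of f at 0 is [[2, 0], [0, 0]] with rank 1, so corank 1. A Groebner basis of the Jacobian ideal J(f) in C{p,q} is {q^2, p}; counting standard monomials gives mu = 2. Corank 1: A-series; mu = 2 gives A_2.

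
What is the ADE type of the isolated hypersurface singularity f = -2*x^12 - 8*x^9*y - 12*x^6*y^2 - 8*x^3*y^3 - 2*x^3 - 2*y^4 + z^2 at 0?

E6

The Hessian of f at 0 has rank 1. Corank 2; j^3 = -2*x^3 is a perfect cube, so E-series; the 4-jet and mu = 6 give E_6.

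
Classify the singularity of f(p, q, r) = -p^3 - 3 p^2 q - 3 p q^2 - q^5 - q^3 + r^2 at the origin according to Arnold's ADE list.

E8

The Hessian of f at 0 is [[0, 0, 0], [0, 0, 0], [0, 0, 2]] with rank 1, so corank 2. A Groebner basis of the Jacobian ideal J(f) in C{p,q,r} is {q^4, p^2 + 2*p*q + q^2, r}; counting standard monomials gives mu = 8. Corank 2; j^3 = -(p + q)^3 is a perfect cube, so E-series; the 5-jet and mu = 8 give E_8.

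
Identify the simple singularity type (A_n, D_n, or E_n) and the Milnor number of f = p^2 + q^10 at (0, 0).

The Hessian of f at 0 has rank 1. Corank 1: A-series; mu = 9 gives A_9.

Type A_9, Milnor number mu = 9.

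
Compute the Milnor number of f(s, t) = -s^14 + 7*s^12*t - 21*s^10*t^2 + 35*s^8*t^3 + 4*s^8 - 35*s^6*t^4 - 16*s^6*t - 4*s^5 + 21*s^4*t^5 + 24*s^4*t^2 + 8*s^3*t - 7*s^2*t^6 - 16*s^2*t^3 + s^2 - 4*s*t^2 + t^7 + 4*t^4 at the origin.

6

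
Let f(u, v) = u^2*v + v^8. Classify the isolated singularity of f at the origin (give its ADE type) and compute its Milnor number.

The Hessian of f at 0 is [[0, 0], [0, 0]] with rank 0, so corank 2. A Groebner basis of the Jacobian ideal J(f) in C{u,v} is {u^2/8 + v^7, u^3, u*v}; counting standard monomials gives mu = 9. Corank 2; j^3 = u^2*v has shape L^2 M (L != M), so D-series; mu = 9 gives D_9.

Type D_9, Milnor number mu = 9.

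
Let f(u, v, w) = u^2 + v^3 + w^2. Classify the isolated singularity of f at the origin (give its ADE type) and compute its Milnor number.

The Hessian of f at 0 has rank 2. Corank 1: A-series; mu = 2 gives A_2.

Type A_2, Milnor number mu = 2.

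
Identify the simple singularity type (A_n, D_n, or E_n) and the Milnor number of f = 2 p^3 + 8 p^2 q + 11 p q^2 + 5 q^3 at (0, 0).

The Hessian of f at 0 has rank 0. Corank 2; j^3 = (p + q)*(2*p^2 + 6*p*q + 5*q^2) splits into three distinct lines over C (the quadratic factor has nonzero discriminant), so D_4.

Type D_4, Milnor number mu = 4.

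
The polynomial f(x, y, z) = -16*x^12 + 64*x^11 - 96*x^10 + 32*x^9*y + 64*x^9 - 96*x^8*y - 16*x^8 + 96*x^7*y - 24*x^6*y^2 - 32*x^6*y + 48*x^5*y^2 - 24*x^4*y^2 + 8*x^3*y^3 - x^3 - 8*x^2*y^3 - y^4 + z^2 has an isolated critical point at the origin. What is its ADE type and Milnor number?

Type E_{6}, Milnor number mu = 6.

The Hessian of f at 0 is [[0, 0, 0], [0, 0, 0], [0, 0, 2]] with rank 1, so corank 2. A Groebner basis of the Jacobian ideal J(f) in C{x,y,z} is {y^3, x^2, z}; counting standard monomials gives mu = 6. Corank 2; j^3 = -x^3 is a perfect cube, so E-series; the 4-jet and mu = 6 give E_6.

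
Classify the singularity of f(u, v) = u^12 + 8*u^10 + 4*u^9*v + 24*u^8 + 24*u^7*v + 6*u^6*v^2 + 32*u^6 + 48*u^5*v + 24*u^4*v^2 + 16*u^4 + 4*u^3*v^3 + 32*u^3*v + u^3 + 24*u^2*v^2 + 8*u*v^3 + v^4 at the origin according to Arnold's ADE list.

The Hessian of f at 0 is [[0, 0], [0, 0]] with rank 0, so corank 2. A Groebner basis of the Jacobian ideal J(f) in C{u,v} is {v^4, u*v^2 + v^3/6, u^2}; counting standard monomials gives mu = 6. Corank 2; j^3 = u^3 is a perfect cube, so E-series; the 4-jet and mu = 6 give E_6.

E6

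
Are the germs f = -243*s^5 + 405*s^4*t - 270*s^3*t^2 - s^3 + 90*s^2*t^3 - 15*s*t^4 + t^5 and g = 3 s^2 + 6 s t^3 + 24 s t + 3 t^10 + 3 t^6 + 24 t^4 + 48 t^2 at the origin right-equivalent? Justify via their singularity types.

No.

The Hessian of f at 0 is [[0, 0], [0, 0]] with rank 0, so corank 2. A Groebner basis of the Jacobian ideal J(f) in C{s,t} is {t^5, s*t^3 - t^4/12, s^2}; counting standard monomials gives mu = 8. Corank 2; j^3 = -s^3 is a perfect cube, so E-series; the 5-jet and mu = 8 give E_8. The Hessian of g at 0 is [[6, 24], [24, 96]] with rank 1, so corank 1. A Groebner basis of the Jacobian ideal J(g) in C{s,t} is {s^3 + 12*s^2*t + 48*s*t^2 - 64*s - 256*t, s + t^3 + 4*t}; counting standard monomials gives mu = 9. Corank 1: A-series; mu = 9 gives A_9. f is E_8 but g is A_9, hence not right-equivalent.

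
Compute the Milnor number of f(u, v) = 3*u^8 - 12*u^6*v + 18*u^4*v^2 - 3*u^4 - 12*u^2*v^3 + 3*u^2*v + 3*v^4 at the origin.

5

The Hessian of f at 0 has rank 0. Corank 2; j^3 = 3*u^2*v has shape L^2 M (L != M), so D-series; mu = 5 gives D_5.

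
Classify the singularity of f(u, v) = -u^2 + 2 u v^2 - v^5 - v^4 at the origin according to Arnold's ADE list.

A_4

The Hessian of f at 0 is [[-2, 0], [0, 0]] with rank 1, so corank 1. A Groebner basis of the Jacobian ideal J(f) in C{u,v} is {u^2, -u + v^2}; counting standard monomials gives mu = 4. Corank 1: A-series; mu = 4 gives A_4.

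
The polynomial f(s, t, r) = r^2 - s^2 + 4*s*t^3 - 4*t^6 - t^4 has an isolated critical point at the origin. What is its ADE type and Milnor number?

Type A_{3}, Milnor number mu = 3.

The Hessian of f at 0 has rank 2. Corank 1: A-series; mu = 3 gives A_3.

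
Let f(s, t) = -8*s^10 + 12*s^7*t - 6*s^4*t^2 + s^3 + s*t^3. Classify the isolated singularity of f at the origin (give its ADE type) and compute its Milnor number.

Type E_{7}, Milnor number mu = 7.

The Hessian of f at 0 is [[0, 0], [0, 0]] with rank 0, so corank 2. A Groebner basis of the Jacobian ideal J(f) in C{s,t} is {s^3, s*t^2, 3*s^2 + t^3}; counting standard monomials gives mu = 7. Corank 2; j^3 = s^3 is a perfect cube, so E-series; the 4-jet and mu = 7 give E_7.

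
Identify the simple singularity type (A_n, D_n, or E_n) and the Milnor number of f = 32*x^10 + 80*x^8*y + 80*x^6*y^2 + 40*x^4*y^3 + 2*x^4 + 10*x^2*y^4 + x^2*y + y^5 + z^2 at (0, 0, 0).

Type D6, Milnor number mu = 6.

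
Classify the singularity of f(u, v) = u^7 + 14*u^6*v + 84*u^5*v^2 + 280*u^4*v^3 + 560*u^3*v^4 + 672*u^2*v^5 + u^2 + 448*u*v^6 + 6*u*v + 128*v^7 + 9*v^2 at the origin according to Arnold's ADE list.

The Hessian of f at 0 has rank 1. Corank 1: A-series; mu = 6 gives A_6.

A6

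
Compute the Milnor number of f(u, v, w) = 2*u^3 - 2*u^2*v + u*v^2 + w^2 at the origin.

4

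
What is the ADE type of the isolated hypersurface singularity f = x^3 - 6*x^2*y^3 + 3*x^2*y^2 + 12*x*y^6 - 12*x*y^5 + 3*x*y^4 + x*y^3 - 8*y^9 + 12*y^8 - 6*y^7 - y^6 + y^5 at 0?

E_7

The Hessian of f at 0 has rank 0. Corank 2; j^3 = x^3 is a perfect cube, so E-series; the 4-jet and mu = 7 give E_7.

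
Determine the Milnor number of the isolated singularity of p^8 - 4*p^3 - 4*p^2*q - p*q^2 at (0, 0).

9

The Hessian of f at 0 is [[0, 0], [0, 0]] with rank 0, so corank 2. A Groebner basis of the Jacobian ideal J(f) in C{p,q} is {32*p*q + q^7 + 16*q^2, p*q^2 + q^3/2, p^2 + p*q/2}; counting standard monomials gives mu = 9. Corank 2; j^3 = -p*(2*p + q)^2 has shape L^2 M (L != M), so D-series; mu = 9 gives D_9.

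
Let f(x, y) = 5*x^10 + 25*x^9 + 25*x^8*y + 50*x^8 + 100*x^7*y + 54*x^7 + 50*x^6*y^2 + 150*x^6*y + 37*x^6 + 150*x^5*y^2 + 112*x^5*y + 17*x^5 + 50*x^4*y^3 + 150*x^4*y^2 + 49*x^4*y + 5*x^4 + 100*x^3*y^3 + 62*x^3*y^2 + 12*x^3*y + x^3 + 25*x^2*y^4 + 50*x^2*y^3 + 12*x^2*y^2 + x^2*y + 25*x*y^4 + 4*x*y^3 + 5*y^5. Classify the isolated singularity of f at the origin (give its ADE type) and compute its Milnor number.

The Hessian of f at 0 has rank 0. Corank 2; j^3 = x^2*(x + y) has shape L^2 M (L != M), so D-series; mu = 6 gives D_6.

Type D_6, Milnor number mu = 6.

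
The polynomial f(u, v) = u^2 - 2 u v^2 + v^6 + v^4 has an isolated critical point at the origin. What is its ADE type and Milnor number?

Type A_5, Milnor number mu = 5.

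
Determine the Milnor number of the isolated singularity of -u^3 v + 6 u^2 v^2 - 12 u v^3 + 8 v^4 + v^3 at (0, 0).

7

The Hessian of f at 0 is [[0, 0], [0, 0]] with rank 0, so corank 2. A Groebner basis of the Jacobian ideal J(f) in C{u,v} is {u^3 - 12*u*v^2 - 3*v^2, u^2*v - 4*u*v^2, v^3}; counting standard monomials gives mu = 7. Corank 2; j^3 = v^3 is a perfect cube, so E-series; the 4-jet and mu = 7 give E_7.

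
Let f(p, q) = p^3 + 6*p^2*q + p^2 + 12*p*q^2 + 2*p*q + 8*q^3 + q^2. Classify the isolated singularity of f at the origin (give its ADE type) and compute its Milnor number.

Type A_{2}, Milnor number mu = 2.

The Hessian of f at 0 has rank 1. Corank 1: A-series; mu = 2 gives A_2.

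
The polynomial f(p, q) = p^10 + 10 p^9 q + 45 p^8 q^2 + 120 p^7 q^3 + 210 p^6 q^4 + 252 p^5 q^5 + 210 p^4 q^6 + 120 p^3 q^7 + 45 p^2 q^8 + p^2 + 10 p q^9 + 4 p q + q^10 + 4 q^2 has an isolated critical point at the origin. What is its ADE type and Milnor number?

Type A_{9}, Milnor number mu = 9.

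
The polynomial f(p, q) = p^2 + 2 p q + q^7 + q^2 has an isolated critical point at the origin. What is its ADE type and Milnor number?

Type A_{6}, Milnor number mu = 6.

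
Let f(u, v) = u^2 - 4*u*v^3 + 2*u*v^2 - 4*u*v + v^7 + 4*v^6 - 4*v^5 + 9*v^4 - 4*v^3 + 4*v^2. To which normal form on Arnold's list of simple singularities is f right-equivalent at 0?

The Hessian of f at 0 has rank 1. Corank 1: A-series; mu = 6 gives A_6.

A_6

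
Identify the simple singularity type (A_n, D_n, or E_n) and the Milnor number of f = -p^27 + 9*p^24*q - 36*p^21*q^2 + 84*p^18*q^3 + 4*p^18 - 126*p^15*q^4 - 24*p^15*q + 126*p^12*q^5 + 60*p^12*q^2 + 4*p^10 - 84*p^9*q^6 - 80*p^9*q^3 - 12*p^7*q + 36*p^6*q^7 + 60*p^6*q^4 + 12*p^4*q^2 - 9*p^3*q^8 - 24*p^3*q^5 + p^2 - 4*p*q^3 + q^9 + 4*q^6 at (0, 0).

Type A8, Milnor number mu = 8.

The Hessian of f at 0 has rank 1. Corank 1: A-series; mu = 8 gives A_8.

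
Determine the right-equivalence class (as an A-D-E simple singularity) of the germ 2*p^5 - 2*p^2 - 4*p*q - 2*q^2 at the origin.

The Hessian of f at 0 has rank 1. Corank 1: A-series; mu = 4 gives A_4.

A_4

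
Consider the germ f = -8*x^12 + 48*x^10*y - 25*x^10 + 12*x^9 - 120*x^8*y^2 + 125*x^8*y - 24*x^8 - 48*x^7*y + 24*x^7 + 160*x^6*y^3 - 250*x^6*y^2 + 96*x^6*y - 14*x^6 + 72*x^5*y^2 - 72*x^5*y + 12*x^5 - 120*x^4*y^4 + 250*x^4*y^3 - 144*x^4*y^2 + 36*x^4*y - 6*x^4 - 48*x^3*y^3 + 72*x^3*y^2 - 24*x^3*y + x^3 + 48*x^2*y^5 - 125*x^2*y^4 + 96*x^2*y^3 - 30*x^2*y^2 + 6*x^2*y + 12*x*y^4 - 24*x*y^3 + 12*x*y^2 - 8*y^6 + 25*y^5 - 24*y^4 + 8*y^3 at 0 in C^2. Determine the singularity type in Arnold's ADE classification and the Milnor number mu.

Type E_{8}, Milnor number mu = 8.

The Hessian of f at 0 has rank 0. Corank 2; j^3 = (x + 2*y)^3 is a perfect cube, so E-series; the 5-jet and mu = 8 give E_8.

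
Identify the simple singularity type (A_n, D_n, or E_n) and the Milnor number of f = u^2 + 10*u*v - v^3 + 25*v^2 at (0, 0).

Type A2, Milnor number mu = 2.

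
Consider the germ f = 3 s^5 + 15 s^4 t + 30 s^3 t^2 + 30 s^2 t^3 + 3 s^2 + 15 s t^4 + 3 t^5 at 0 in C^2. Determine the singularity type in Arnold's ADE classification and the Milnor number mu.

The Hessian of f at 0 has rank 1. Corank 1: A-series; mu = 4 gives A_4.

Type A_4, Milnor number mu = 4.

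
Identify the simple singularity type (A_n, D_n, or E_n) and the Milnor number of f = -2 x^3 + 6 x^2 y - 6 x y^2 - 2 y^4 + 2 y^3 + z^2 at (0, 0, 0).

Type E6, Milnor number mu = 6.

The Hessian of f at 0 is [[0, 0, 0], [0, 0, 0], [0, 0, 2]] with rank 1, so corank 2. A Groebner basis of the Jacobian ideal J(f) in C{x,y,z} is {y^3, x^2 - 2*x*y + y^2, z}; counting standard monomials gives mu = 6. Corank 2; j^3 = -2*(x - y)^3 is a perfect cube, so E-series; the 4-jet and mu = 6 give E_6.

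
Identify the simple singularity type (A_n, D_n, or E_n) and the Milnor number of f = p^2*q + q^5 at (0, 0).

The Hessian of f at 0 is [[0, 0], [0, 0]] with rank 0, so corank 2. A Groebner basis of the Jacobian ideal J(f) in C{p,q} is {p^2/5 + q^4, p^3, p*q}; counting standard monomials gives mu = 6. Corank 2; j^3 = p^2*q has shape L^2 M (L != M), so D-series; mu = 6 gives D_6.

Type D_6, Milnor number mu = 6.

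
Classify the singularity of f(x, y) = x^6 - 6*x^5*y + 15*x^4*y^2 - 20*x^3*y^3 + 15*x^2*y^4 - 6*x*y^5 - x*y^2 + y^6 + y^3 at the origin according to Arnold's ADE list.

The Hessian of f at 0 has rank 0. Corank 2; j^3 = -y^2*(x - y) has shape L^2 M (L != M), so D-series; mu = 7 gives D_7.

D_{7}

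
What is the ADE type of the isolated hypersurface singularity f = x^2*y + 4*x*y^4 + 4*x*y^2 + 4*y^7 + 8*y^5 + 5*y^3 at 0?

D4

The Hessian of f at 0 has rank 0. Corank 2; j^3 = y*(x^2 + 4*x*y + 5*y^2) splits into three distinct lines over C (the quadratic factor has nonzero discriminant), so D_4.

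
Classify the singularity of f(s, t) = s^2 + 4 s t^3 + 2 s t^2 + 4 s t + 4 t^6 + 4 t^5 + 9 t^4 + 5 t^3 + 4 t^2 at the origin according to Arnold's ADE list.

A_2

The Hessian of f at 0 is [[2, 4], [4, 8]] with rank 1, so corank 1. A Groebner basis of the Jacobian ideal J(f) in C{s,t} is {t^2, s + 2*t}; counting standard monomials gives mu = 2. Corank 1: A-series; mu = 2 gives A_2.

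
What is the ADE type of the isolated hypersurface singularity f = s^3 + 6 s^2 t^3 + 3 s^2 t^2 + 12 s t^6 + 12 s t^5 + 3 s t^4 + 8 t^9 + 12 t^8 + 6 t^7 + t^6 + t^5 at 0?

E_8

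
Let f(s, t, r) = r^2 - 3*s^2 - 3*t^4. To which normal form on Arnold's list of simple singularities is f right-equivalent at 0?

A3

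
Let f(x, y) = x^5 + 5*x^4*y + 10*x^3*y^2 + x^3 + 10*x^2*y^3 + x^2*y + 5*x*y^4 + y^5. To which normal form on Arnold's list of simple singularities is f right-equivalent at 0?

The Hessian of f at 0 has rank 0. Corank 2; j^3 = x^2*(x + y) has shape L^2 M (L != M), so D-series; mu = 6 gives D_6.

D_6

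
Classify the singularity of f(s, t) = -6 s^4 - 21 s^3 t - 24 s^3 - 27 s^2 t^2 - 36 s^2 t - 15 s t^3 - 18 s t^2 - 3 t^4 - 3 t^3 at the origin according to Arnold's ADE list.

E7

The Hessian of f at 0 has rank 0. Corank 2; j^3 = -3*(2*s + t)^3 is a perfect cube, so E-series; the 4-jet and mu = 7 give E_7.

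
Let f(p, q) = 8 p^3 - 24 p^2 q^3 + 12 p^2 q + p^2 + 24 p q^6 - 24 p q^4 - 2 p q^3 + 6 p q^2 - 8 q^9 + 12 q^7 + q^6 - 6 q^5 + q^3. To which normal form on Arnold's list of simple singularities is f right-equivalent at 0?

A_{2}

The Hessian of f at 0 has rank 1. Corank 1: A-series; mu = 2 gives A_2.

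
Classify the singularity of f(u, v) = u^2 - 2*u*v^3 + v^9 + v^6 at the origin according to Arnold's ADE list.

A_8

The Hessian of f at 0 is [[2, 0], [0, 0]] with rank 1, so corank 1. A Groebner basis of the Jacobian ideal J(f) in C{u,v} is {u^2*v^2, u^3, -u + v^3}; counting standard monomials gives mu = 8. Corank 1: A-series; mu = 8 gives A_8.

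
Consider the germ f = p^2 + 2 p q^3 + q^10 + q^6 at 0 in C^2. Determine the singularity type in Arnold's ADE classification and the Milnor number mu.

Type A_9, Milnor number mu = 9.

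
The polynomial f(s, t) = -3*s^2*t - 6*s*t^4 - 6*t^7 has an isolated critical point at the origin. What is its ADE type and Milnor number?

The Hessian of f at 0 is [[0, 0], [0, 0]] with rank 0, so corank 2. A Groebner basis of the Jacobian ideal J(f) in C{s,t} is {-s^2/6 + s*t^3, s*t + t^4, s^3, s^2*t}; counting standard monomials gives mu = 8. Corank 2; j^3 = -3*s^2*t has shape L^2 M (L != M), so D-series; mu = 8 gives D_8.

Type D_8, Milnor number mu = 8.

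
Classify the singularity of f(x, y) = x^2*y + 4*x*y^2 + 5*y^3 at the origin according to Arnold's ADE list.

The Hessian of f at 0 has rank 0. Corank 2; j^3 = y*(x^2 + 4*x*y + 5*y^2) splits into three distinct lines over C (the quadratic factor has nonzero discriminant), so D_4.

D_4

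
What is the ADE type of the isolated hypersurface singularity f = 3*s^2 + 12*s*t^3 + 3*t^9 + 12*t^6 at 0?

A_{8}

The Hessian of f at 0 is [[6, 0], [0, 0]] with rank 1, so corank 1. A Groebner basis of the Jacobian ideal J(f) in C{s,t} is {s^2*t^2, s^3, s/2 + t^3}; counting standard monomials gives mu = 8. Corank 1: A-series; mu = 8 gives A_8.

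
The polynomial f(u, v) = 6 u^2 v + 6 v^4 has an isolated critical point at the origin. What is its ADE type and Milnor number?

The Hessian of f at 0 has rank 0. Corank 2; j^3 = 6*u^2*v has shape L^2 M (L != M), so D-series; mu = 5 gives D_5.

Type D_5, Milnor number mu = 5.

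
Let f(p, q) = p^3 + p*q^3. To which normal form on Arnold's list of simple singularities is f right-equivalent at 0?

The Hessian of f at 0 is [[0, 0], [0, 0]] with rank 0, so corank 2. A Groebner basis of the Jacobian ideal J(f) in C{p,q} is {p^3, p*q^2, 3*p^2 + q^3}; counting standard monomials gives mu = 7. Corank 2; j^3 = p^3 is a perfect cube, so E-series; the 4-jet and mu = 7 give E_7.

E_7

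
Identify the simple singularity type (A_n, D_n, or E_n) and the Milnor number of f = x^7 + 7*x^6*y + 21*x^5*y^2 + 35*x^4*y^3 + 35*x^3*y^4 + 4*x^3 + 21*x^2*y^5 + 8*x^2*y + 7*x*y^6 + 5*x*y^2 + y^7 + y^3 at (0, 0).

Type D_8, Milnor number mu = 8.

The Hessian of f at 0 has rank 0. Corank 2; j^3 = (x + y)*(2*x + y)^2 has shape L^2 M (L != M), so D-series; mu = 8 gives D_8.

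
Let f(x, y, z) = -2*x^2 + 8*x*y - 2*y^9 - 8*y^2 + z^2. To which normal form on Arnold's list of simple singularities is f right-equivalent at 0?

A_8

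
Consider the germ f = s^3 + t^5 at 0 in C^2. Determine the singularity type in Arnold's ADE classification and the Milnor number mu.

Type E_{8}, Milnor number mu = 8.

The Hessian of f at 0 has rank 0. Corank 2; j^3 = s^3 is a perfect cube, so E-series; the 5-jet and mu = 8 give E_8.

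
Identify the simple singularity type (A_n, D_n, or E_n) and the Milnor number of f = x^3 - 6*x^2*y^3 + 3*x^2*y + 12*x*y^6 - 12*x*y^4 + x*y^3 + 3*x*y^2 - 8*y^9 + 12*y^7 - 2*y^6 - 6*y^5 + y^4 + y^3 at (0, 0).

The Hessian of f at 0 is [[0, 0], [0, 0]] with rank 0, so corank 2. A Groebner basis of the Jacobian ideal J(f) in C{x,y} is {x^3 + 3*x^2*y + 6*x^2 + 12*x*y + 6*y^2, -3*x^2 + x*y^2 - 6*x*y - 3*y^2, 3*x^2 + 6*x*y + y^3 + 3*y^2}; counting standard monomials gives mu = 7. Corank 2; j^3 = (x + y)^3 is a perfect cube, so E-series; the 4-jet and mu = 7 give E_7.

Type E7, Milnor number mu = 7.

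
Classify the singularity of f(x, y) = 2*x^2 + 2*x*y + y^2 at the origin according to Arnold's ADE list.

A1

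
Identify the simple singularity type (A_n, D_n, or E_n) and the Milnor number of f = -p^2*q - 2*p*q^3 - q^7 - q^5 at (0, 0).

Type D_8, Milnor number mu = 8.

The Hessian of f at 0 is [[0, 0], [0, 0]] with rank 0, so corank 2. A Groebner basis of the Jacobian ideal J(f) in C{p,q} is {p^2*q^2 + p^2/7 + p*q^2/7, p^3 - p^2/7 - p*q^2/7, p*q + q^3}; counting standard monomials gives mu = 8. Corank 2; j^3 = -p^2*q has shape L^2 M (L != M), so D-series; mu = 8 gives D_8.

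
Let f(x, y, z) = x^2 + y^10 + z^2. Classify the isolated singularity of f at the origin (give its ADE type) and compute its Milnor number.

Type A_9, Milnor number mu = 9.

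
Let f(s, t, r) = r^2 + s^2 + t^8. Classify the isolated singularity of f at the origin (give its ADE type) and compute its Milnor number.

The Hessian of f at 0 is [[2, 0, 0], [0, 0, 0], [0, 0, 2]] with rank 2, so corank 1. A Groebner basis of the Jacobian ideal J(f) in C{s,t,r} is {t^7, s, r}; counting standard monomials gives mu = 7. Corank 1: A-series; mu = 7 gives A_7.

Type A7, Milnor number mu = 7.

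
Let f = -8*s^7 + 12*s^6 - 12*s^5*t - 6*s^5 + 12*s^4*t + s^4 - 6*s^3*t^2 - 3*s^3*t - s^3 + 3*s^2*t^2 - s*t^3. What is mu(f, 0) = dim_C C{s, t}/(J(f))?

7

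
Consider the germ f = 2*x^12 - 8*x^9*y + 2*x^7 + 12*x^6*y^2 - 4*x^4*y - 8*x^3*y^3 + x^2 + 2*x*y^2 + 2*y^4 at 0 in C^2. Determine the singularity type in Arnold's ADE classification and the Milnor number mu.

The Hessian of f at 0 is [[2, 0], [0, 0]] with rank 1, so corank 1. A Groebner basis of the Jacobian ideal J(f) in C{x,y} is {x^2, x*y, x + y^2}; counting standard monomials gives mu = 3. Corank 1: A-series; mu = 3 gives A_3.

Type A3, Milnor number mu = 3.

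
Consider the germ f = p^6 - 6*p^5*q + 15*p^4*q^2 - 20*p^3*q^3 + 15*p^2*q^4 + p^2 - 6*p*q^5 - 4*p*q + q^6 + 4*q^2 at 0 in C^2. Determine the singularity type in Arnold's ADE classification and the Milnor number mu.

Type A_5, Milnor number mu = 5.

The Hessian of f at 0 has rank 1. Corank 1: A-series; mu = 5 gives A_5.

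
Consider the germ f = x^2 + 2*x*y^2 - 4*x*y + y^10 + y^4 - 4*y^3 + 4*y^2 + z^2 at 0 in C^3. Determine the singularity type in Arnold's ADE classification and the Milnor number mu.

The Hessian of f at 0 has rank 2. Corank 1: A-series; mu = 9 gives A_9.

Type A9, Milnor number mu = 9.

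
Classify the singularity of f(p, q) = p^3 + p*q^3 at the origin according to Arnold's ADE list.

The Hessian of f at 0 has rank 0. Corank 2; j^3 = p^3 is a perfect cube, so E-series; the 4-jet and mu = 7 give E_7.

E_7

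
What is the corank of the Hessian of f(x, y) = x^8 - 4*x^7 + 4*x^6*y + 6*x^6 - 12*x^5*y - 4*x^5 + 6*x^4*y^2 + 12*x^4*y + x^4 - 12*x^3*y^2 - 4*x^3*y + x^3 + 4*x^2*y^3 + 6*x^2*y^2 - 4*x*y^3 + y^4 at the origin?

2

Hessian at 0 has rank 0.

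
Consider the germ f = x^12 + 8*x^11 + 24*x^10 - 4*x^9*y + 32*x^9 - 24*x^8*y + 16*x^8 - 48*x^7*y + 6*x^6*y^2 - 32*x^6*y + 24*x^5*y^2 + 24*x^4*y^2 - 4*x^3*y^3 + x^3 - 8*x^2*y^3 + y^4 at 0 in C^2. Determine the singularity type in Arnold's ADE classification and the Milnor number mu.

Type E_6, Milnor number mu = 6.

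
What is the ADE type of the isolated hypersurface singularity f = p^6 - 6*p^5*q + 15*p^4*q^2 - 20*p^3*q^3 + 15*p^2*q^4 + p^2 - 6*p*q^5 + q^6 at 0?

The Hessian of f at 0 has rank 1. Corank 1: A-series; mu = 5 gives A_5.

A_5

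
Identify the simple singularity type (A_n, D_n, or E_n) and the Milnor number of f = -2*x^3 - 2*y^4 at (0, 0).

Type E_{6}, Milnor number mu = 6.

The Hessian of f at 0 is [[0, 0], [0, 0]] with rank 0, so corank 2. A Groebner basis of the Jacobian ideal J(f) in C{x,y} is {y^3, x^2}; counting standard monomials gives mu = 6. Corank 2; j^3 = -2*x^3 is a perfect cube, so E-series; the 4-jet and mu = 6 give E_6.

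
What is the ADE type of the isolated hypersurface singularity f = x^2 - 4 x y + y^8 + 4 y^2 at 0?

A_{7}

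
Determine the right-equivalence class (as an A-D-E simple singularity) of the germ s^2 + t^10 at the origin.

A9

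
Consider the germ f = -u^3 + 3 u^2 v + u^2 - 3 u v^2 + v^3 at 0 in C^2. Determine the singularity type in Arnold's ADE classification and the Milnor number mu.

The Hessian of f at 0 is [[2, 0], [0, 0]] with rank 1, so corank 1. A Groebner basis of the Jacobian ideal J(f) in C{u,v} is {v^2, u}; counting standard monomials gives mu = 2. Corank 1: A-series; mu = 2 gives A_2.

Type A_{2}, Milnor number mu = 2.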